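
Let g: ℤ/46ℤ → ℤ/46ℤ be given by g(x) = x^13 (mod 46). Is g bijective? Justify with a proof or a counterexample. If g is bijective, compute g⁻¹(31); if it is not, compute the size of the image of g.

Computing x^13 mod 46 for each x (by repeated squaring, reducing mod 46 at every step), the values g(0), g(1), …, g(45) are: 0, 1, 4, 9, 16, 21, 36, 43, 18, 35, 38, 17, 6, 31, 34, 5, 26, 33, 2, 7, 14, 19, 22, 23, 24, 27, 32, 39, 44, 13, 20, 41, 12, 15, 40, 29, 8, 11, 28, 3, 10, 25, 30, 37, 42, 45.
Every element of ℤ/46ℤ appears exactly once in this list, so g is a bijection, and in particular bijective.
Since g is bijective, we read off the preimage of 31 from the same table: g(13) = 31, so g⁻¹(31) = 13.

13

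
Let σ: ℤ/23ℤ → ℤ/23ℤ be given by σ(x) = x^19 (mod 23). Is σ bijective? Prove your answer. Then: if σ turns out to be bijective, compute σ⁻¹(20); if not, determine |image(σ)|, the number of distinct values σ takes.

21

Since 23 is prime, the nonzero elements of ℤ/23ℤ form a cyclic group of order 22.
As gcd(19, 22) = 1, raising to the 19th power is a bijection on this group: if x_1^19 ≡ x_2^19 then (x_1x_2^{−1})^19 = 1, and the only element of order dividing gcd(19, 22) = 1 is 1, so x_1 = x_2.
With σ(0) = 0 this makes σ injective on all of ℤ/23ℤ, hence bijective (finite equal-size domain and codomain). In particular σ is bijective.
Since σ is bijective, we find the preimage of 20. The inverse of x ↦ x^19 on (ℤ/23ℤ)^× is x ↦ x^7, because 19·7 = 133 = 6·22 + 1 ≡ 1 (mod 22) and x^{22} = 1 for x ≠ 0 (Fermat). So σ⁻¹(20) = 20^7 mod 23.
Repeated squaring mod 23: 20^1 ≡ 20, 20^2 ≡ 20² = 400 ≡ 9, 20^4 ≡ 9² = 81 ≡ 12. Since 7 = 4 + 2 + 1, 20^7 ≡ 12·9·20: 12·9 = 108 ≡ 16, then 16·20 = 320 ≡ 21. So 20^7 ≡ 21 (mod 23).
Hence σ⁻¹(20) = 21.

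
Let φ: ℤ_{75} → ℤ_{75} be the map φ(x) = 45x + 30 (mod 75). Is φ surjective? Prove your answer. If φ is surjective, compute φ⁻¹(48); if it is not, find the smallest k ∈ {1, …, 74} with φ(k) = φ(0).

Since gcd(45, 75) = 15, we have 45x ≡ 0 (mod 15) for all x, so φ(x) ≡ 0 (mod 15).
But 1 ≢ 0 (mod 15), so 1 ∈ ℤ_{75} has no preimage. Hence φ is not surjective.
Since φ is not surjective, we find the least positive k with φ(k) = φ(0): this means 45k ≡ 0 (mod 75), i.e. 75 ∣ 45k. Since gcd(45, 75) = 15, dividing through by 15 this holds exactly when 5 ∣ 3k, and as gcd(3, 5) = 1, exactly when 5 ∣ k.
The smallest positive such k is 5.

5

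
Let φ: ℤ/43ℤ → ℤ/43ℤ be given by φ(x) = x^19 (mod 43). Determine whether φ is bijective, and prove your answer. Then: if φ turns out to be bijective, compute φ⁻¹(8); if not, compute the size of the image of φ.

Since 43 is prime, the nonzero elements of ℤ/43ℤ form a cyclic group of order 42.
As gcd(19, 42) = 1, raising to the 19th power is a bijection on this group: if u^19 ≡ v^19 then (uv^{−1})^19 = 1, and the only element of order dividing gcd(19, 42) = 1 is 1, so u = v.
With φ(0) = 0 this makes φ injective on all of ℤ/43ℤ, hence bijective (finite equal-size domain and codomain). In particular φ is bijective.
Since φ is bijective, we find the preimage of 8. The inverse of x ↦ x^19 on (ℤ/43ℤ)^× is x ↦ x^31, because 19·31 = 589 = 14·42 + 1 ≡ 1 (mod 42) and x^{42} = 1 for x ≠ 0 (Fermat). So φ⁻¹(8) = 8^31 mod 43.
Repeated squaring mod 43: 8^1 ≡ 8, 8^2 ≡ 8² = 64 ≡ 21, 8^4 ≡ 21² = 441 ≡ 11, 8^8 ≡ 11² = 121 ≡ 35, 8^16 ≡ 35² = 1225 ≡ 21. Since 31 = 16 + 8 + 4 + 2 + 1, 8^31 ≡ 21·35·11·21·8: 21·35 = 735 ≡ 4, then 4·11 = 44 ≡ 1, then 1·21 = 21, then 21·8 = 168 ≡ 39. So 8^31 ≡ 39 (mod 43).
Hence φ⁻¹(8) = 39.

39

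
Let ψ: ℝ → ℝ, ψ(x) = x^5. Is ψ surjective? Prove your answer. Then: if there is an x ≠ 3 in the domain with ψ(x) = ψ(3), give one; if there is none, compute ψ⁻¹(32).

For any y ∈ ℝ, x = y^{1/5} ∈ ℝ gives ψ(x) = y, so ψ is surjective.
Since x ↦ x^5 is strictly increasing on ℝ, it is injective there, so no x ≠ 3 in the domain has ψ(x) = ψ(3). We therefore compute ψ⁻¹(32) = 32^{1/5} = 2 (indeed 2^5 = 32).

2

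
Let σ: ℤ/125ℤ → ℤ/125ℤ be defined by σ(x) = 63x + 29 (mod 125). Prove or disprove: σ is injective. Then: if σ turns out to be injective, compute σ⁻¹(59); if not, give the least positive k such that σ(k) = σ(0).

60

By definition, σ is injective when σ(s) = σ(t) forces s = t.
If σ(s) = σ(t), then 63s ≡ 63t (mod 125). Because gcd(63, 125) = 1, we may cancel 63 to get s ≡ t (mod 125).
Hence σ is injective.
We now compute 63⁻¹ mod 125 explicitly. Euclid's algorithm: 125 = 1·63 + 62, 63 = 1·62 + 1; back-substituting gives 1 = 2·63 − 1·125, so 63⁻¹ ≡ 2 (mod 125).
Since σ is injective, we compute σ⁻¹(59): solve 63x + 29 ≡ 59 (mod 125), i.e. 63x ≡ 30 (mod 125).
Multiplying by 63⁻¹ = 2 gives x ≡ 2·30 = 60 ≡ 60 (mod 125).
Check: σ(60) = 63·60 + 29 = 3809 = 30·125 + 59 ≡ 59 (mod 125).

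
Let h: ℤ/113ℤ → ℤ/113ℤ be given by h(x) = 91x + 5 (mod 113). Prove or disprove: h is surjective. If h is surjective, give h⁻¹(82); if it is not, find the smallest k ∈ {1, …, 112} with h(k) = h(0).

53

Since gcd(91, 113) = 1, 91 is invertible modulo 113. Euclid's algorithm: 113 = 1·91 + 22, 91 = 4·22 + 3, 22 = 7·3 + 1; back-substituting gives 1 = 77·91 − 62·113, so 91⁻¹ ≡ 77 (mod 113).
For any y ∈ ℤ/113ℤ, x = 77(y − 5) mod 113 satisfies h(x) = 91·77(y − 5) + 5 ≡ y (since 91·77 ≡ 1 mod 113). So every y has a preimage.
Therefore h is surjective.
Since h is surjective, we find h⁻¹(82): we need 91x ≡ 82 − 5 ≡ 77 (mod 113). Using 91⁻¹ = 77: x ≡ 77·77 = 5929 = 52·113 + 53, so x = 53.
Check: h(53) = 91·53 + 5 = 4828 = 42·113 + 82 ≡ 82 (mod 113).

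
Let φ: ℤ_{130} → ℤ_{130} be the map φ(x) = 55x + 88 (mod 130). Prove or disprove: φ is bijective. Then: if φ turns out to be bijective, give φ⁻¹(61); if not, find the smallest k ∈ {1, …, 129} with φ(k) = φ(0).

We have gcd(55, 130) = 5 > 1. Taking x_1 = 0 and x_2 = 26: φ(0) = 88 and φ(26) = 55·26 + 88 = 1518 ≡ 88 (mod 130).
So φ(0) = φ(26) while 0 ≠ 26, therefore φ is not injective, hence not bijective.
Since φ is not bijective, we find the least positive k with φ(k) = φ(0): this means 55k ≡ 0 (mod 130), i.e. 130 ∣ 55k. Since gcd(55, 130) = 5, dividing through by 5 this holds exactly when 26 ∣ 11k, and as gcd(11, 26) = 1, exactly when 26 ∣ k.
The smallest positive such k is 26.

26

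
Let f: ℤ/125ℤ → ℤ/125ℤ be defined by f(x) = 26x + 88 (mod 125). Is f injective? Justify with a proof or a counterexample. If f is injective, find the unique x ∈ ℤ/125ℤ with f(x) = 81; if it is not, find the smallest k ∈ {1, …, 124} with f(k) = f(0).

Suppose f(u) = f(v) in ℤ/125ℤ. Then 26u + 88 ≡ 26v + 88 (mod 125), thus 26(u − v) ≡ 0 (mod 125).
Since gcd(26, 125) = 1, 26 is invertible modulo 125, hence u − v ≡ 0 (mod 125), i.e. u = v.
Therefore f is injective.
We now compute 26⁻¹ mod 125 explicitly. Euclid's algorithm: 125 = 4·26 + 21, 26 = 1·21 + 5, 21 = 4·5 + 1; back-substituting gives 1 = 101·26 − 21·125, so 26⁻¹ ≡ 101 (mod 125).
Since f is injective, we compute f⁻¹(81): solve 26x + 88 ≡ 81 (mod 125), i.e. 26x ≡ 118 (mod 125).
Multiplying by 26⁻¹ = 101 gives x ≡ 101·118 = 11918 = 95·125 + 43 ≡ 43 (mod 125).
Check: f(43) = 26·43 + 88 = 1206 = 9·125 + 81 ≡ 81 (mod 125).

43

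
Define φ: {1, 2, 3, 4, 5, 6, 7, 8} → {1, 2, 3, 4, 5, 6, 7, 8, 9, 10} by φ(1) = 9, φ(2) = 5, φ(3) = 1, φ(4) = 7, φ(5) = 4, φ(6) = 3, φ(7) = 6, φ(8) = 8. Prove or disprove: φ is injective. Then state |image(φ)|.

8

The values φ(1), …, φ(8) are 9, 5, 1, 7, 4, 3, 6, 8 — all distinct.
So φ(x_1) = φ(x_2) only when x_1 = x_2, and φ is injective.
The image of φ is {1, 3, 4, 5, 6, 7, 8, 9}, which has 8 elements.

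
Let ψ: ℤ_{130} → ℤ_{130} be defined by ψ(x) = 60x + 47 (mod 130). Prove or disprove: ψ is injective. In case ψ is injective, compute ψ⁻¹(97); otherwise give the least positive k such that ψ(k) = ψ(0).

13

We have gcd(60, 130) = 10 > 1. Taking x_1 = 0 and x_2 = 13: ψ(0) = 47 and ψ(13) = 60·13 + 47 = 827 ≡ 47 (mod 130).
So ψ(0) = ψ(13) while 0 ≠ 13, thus ψ is not injective.
Since ψ is not injective, we find the least positive k with ψ(k) = ψ(0): this means 60k ≡ 0 (mod 130), i.e. 130 ∣ 60k. Since gcd(60, 130) = 10, dividing through by 10 this holds exactly when 13 ∣ 6k, and as gcd(6, 13) = 1, exactly when 13 ∣ k.
The smallest positive such k is 13.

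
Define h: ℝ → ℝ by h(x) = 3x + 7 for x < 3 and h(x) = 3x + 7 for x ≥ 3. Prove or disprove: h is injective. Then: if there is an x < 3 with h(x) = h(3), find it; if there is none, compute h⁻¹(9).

Both pieces are strictly increasing (slopes 3 and 3), so each is injective on its own interval.
The left piece maps (−∞, 3) onto (−∞, 16); the right piece maps [3, ∞) onto [16, ∞).
These images are disjoint, so no value is attained by both pieces. Hence h is injective.
Because the two images are disjoint, no x < 3 has h(x) = h(3), so we compute h⁻¹(9): 9 lies in (−∞, 16), so solve 3x + 7 = 9: x = (9 − 7)/3 = 2/3.

2/3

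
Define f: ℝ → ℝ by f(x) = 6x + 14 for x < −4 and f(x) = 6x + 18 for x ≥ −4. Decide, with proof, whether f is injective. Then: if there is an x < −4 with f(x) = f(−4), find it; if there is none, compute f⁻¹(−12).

-13/3

Both pieces are strictly increasing (slopes 6 and 6), so each is injective on its own interval.
The left piece maps (−∞, −4) onto (−∞, −10); the right piece maps [−4, ∞) onto [−6, ∞).
These images are disjoint, so no value is attained by both pieces. So f is injective.
Because the two images are disjoint, no x < −4 has f(x) = f(−4), so we compute f⁻¹(−12): −12 lies in (−∞, −10), so solve 6x + 14 = −12: x = (−12 − 14)/6 = −13/3.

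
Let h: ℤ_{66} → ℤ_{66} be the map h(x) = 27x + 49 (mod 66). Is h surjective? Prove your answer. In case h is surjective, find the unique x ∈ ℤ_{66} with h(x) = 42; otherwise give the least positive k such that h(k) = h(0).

22

Since gcd(27, 66) = 3, we have 27x ≡ 0 (mod 3) for all x, so h(x) ≡ 1 (mod 3).
But 0 ≢ 1 (mod 3), so 0 ∈ ℤ_{66} has no preimage. Thus h is not surjective.
Since h is not surjective, we find the least positive k with h(k) = h(0): this means 27k ≡ 0 (mod 66), i.e. 66 ∣ 27k. Since gcd(27, 66) = 3, dividing through by 3 this holds exactly when 22 ∣ 9k, and as gcd(9, 22) = 1, exactly when 22 ∣ k.
The smallest positive such k is 22.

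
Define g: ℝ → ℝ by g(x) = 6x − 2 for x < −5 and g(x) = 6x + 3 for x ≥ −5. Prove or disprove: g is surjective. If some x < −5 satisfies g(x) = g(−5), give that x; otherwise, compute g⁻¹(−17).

Both pieces are strictly increasing (slopes 6 and 6), so each is injective on its own interval.
The left piece maps (−∞, −5) onto (−∞, −32); the right piece maps [−5, ∞) onto [−27, ∞).
The union (−∞, −32) ∪ [−27, ∞) omits the interval between −32 and −27; in particular −32 has no preimage. So g is not surjective.
Because the two images are disjoint, no x < −5 has g(x) = g(−5), so we compute g⁻¹(−17): −17 lies in [−27, ∞), so solve 6x + 3 = −17: x = (−17 − 3)/6 = −10/3.

-10/3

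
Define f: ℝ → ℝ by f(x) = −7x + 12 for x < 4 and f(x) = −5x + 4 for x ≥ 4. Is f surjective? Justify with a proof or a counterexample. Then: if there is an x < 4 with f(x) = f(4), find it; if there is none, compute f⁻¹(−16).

Both pieces are strictly decreasing (slopes −7 and −5), so each is injective on its own interval.
The left piece maps (−∞, 4) onto (−16, ∞); the right piece maps [4, ∞) onto (−∞, −16].
These images together cover ℝ, so f is surjective.
Because the two images are disjoint, no x < 4 has f(x) = f(4), so we compute f⁻¹(−16): −16 lies in (−∞, −16], so solve −5x + 4 = −16: x = (−16 − 4)/(−5) = 4.

4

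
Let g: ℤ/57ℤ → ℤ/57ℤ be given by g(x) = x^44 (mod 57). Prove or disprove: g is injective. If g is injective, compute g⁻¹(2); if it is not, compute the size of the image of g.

g(8): Repeated squaring mod 57: 8^1 ≡ 8, 8^2 ≡ 8² = 64 ≡ 7, 8^4 ≡ 7² = 49, 8^8 ≡ 49² = 2401 ≡ 7, 8^16 ≡ 7² = 49, 8^32 ≡ 49² = 2401 ≡ 7. Since 44 = 32 + 8 + 4, 8^44 ≡ 7·7·49: 7·7 = 49, then 49·49 = 2401 ≡ 7. So 8^44 ≡ 7 (mod 57).
g(11): Repeated squaring mod 57: 11^1 ≡ 11, 11^2 ≡ 11² = 121 ≡ 7, 11^4 ≡ 7² = 49, 11^8 ≡ 49² = 2401 ≡ 7, 11^16 ≡ 7² = 49, 11^32 ≡ 49² = 2401 ≡ 7. Since 44 = 32 + 8 + 4, 11^44 ≡ 7·7·49: 7·7 = 49, then 49·49 = 2401 ≡ 7. So 11^44 ≡ 7 (mod 57).
So g(8) = g(11) = 7 while 8 ≠ 11, so g is not injective.
Since g is not injective, we determine |image(g)|. Computing x^44 mod 57 for each x (by repeated squaring, reducing mod 57 at every step), the values g(0), g(1), …, g(56) are: 0, 1, 28, 6, 43, 4, 54, 49, 7, 36, 55, 7, 30, 16, 4, 24, 25, 28, 39, 19, 1, 9, 25, 43, 42, 16, 49, 45, 55, 55, 45, 49, 16, 42, 43, 25, 9, 1, 19, 39, 28, 25, 24, 4, 16, 30, 7, 55, 36, 7, 49, 54, 4, 43, 6, 28, 1.
The distinct values are {0, 1, 4, 6, 7, 9, 16, 19, 24, 25, 28, 30, 36, 39, 42, 43, 45, 49, 54, 55}; there are 20 of them.

20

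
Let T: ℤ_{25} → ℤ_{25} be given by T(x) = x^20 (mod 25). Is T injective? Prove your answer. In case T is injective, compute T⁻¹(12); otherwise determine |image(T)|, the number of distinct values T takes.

T(1) = 1^20 = 1.
T(2): Repeated squaring mod 25: 2^1 ≡ 2, 2^2 ≡ 2² = 4, 2^4 ≡ 4² = 16, 2^8 ≡ 16² = 256 ≡ 6, 2^16 ≡ 6² = 36 ≡ 11. Since 20 = 16 + 4, 2^20 ≡ 11·16: 11·16 = 176 ≡ 1. So 2^20 ≡ 1 (mod 25).
So T(1) = T(2) = 1 while 1 ≠ 2, therefore T is not injective.
Since T is not injective, we determine |image(T)|. Computing x^20 mod 25 for each x (by repeated squaring, reducing mod 25 at every step), the values T(0), T(1), …, T(24) are: 0, 1, 1, 1, 1, 0, 1, 1, 1, 1, 0, 1, 1, 1, 1, 0, 1, 1, 1, 1, 0, 1, 1, 1, 1.
The distinct values are {0, 1}; there are 2 of them.

2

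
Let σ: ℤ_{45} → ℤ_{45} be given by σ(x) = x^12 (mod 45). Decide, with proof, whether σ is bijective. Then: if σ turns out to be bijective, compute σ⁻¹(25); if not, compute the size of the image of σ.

σ(1) = 1^12 = 1.
σ(2): Repeated squaring mod 45: 2^1 ≡ 2, 2^2 ≡ 2² = 4, 2^4 ≡ 4² = 16, 2^8 ≡ 16² = 256 ≡ 31. Since 12 = 8 + 4, 2^12 ≡ 31·16: 31·16 = 496 ≡ 1. So 2^12 ≡ 1 (mod 45).
So σ(1) = σ(2) = 1 while 1 ≠ 2, so σ is not injective, hence not bijective.
Since σ is not bijective, we determine |image(σ)|. Computing x^12 mod 45 for each x (by repeated squaring, reducing mod 45 at every step), the values σ(0), σ(1), …, σ(44) are: 0, 1, 1, 36, 1, 10, 36, 1, 1, 36, 10, 1, 36, 1, 1, 0, 1, 1, 36, 1, 10, 36, 1, 1, 36, 10, 1, 36, 1, 1, 0, 1, 1, 36, 1, 10, 36, 1, 1, 36, 10, 1, 36, 1, 1.
The distinct values are {0, 1, 10, 36}; there are 4 of them.

4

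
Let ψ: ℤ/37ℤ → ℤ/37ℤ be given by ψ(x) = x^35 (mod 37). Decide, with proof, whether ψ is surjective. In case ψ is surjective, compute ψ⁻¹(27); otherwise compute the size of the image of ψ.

11

Since 37 is prime, the nonzero elements of ℤ/37ℤ form a cyclic group of order 36.
As gcd(35, 36) = 1, raising to the 35th power is a bijection on this group: if s^35 ≡ t^35 then (st^{−1})^35 = 1, and the only element of order dividing gcd(35, 36) = 1 is 1, so s = t.
With ψ(0) = 0 this makes ψ injective on all of ℤ/37ℤ, hence bijective (finite equal-size domain and codomain). In particular ψ is surjective.
Since ψ is surjective, we find the preimage of 27. The inverse of x ↦ x^35 on (ℤ/37ℤ)^× is x ↦ x^35, because 35·35 = 1225 = 34·36 + 1 ≡ 1 (mod 36) and x^{36} = 1 for x ≠ 0 (Fermat). So ψ⁻¹(27) = 27^35 mod 37.
Repeated squaring mod 37: 27^1 ≡ 27, 27^2 ≡ 27² = 729 ≡ 26, 27^4 ≡ 26² = 676 ≡ 10, 27^8 ≡ 10² = 100 ≡ 26, 27^16 ≡ 26² = 676 ≡ 10, 27^32 ≡ 10² = 100 ≡ 26. Since 35 = 32 + 2 + 1, 27^35 ≡ 26·26·27: 26·26 = 676 ≡ 10, then 10·27 = 270 ≡ 11. So 27^35 ≡ 11 (mod 37).
Hence ψ⁻¹(27) = 11.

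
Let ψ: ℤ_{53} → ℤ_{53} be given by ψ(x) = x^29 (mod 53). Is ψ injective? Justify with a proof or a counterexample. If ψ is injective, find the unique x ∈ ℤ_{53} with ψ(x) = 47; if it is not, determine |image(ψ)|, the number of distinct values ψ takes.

Since 53 is prime, the nonzero elements of ℤ_{53} form a cyclic group of order 52.
As gcd(29, 52) = 1, raising to the 29th power is a bijection on this group: if a^29 ≡ b^29 then (ab^{−1})^29 = 1, and the only element of order dividing gcd(29, 52) = 1 is 1, so a = b.
With ψ(0) = 0 this makes ψ injective on all of ℤ_{53}, hence bijective (finite equal-size domain and codomain). In particular ψ is injective.
Since ψ is injective, we find the preimage of 47. The inverse of x ↦ x^29 on (ℤ_{53})^× is x ↦ x^9, because 29·9 = 261 = 5·52 + 1 ≡ 1 (mod 52) and x^{52} = 1 for x ≠ 0 (Fermat). So ψ⁻¹(47) = 47^9 mod 53.
Repeated squaring mod 53: 47^1 ≡ 47, 47^2 ≡ 47² = 2209 ≡ 36, 47^4 ≡ 36² = 1296 ≡ 24, 47^8 ≡ 24² = 576 ≡ 46. Since 9 = 8 + 1, 47^9 ≡ 46·47: 46·47 = 2162 ≡ 42. So 47^9 ≡ 42 (mod 53).
Hence ψ⁻¹(47) = 42.

42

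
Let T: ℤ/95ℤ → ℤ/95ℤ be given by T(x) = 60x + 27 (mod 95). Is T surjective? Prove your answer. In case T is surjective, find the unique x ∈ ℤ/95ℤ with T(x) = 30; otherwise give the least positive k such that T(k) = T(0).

Since gcd(60, 95) = 5, we have 60x ≡ 0 (mod 5) for all x, so T(x) ≡ 2 (mod 5).
But 0 ≢ 2 (mod 5), so 0 ∈ ℤ/95ℤ has no preimage. Thus T is not surjective.
Since T is not surjective, we find the least positive k with T(k) = T(0): this means 60k ≡ 0 (mod 95), i.e. 95 ∣ 60k. Since gcd(60, 95) = 5, dividing through by 5 this holds exactly when 19 ∣ 12k, and as gcd(12, 19) = 1, exactly when 19 ∣ k.
The smallest positive such k is 19.

19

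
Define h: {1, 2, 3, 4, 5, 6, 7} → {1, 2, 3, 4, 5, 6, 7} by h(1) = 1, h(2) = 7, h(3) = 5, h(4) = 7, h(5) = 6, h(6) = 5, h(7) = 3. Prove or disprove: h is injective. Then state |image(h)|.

5

h(2) = 7 = h(4) with 2 ≠ 4, so h is not injective.
The image of h is {1, 3, 5, 6, 7}, which has 5 elements.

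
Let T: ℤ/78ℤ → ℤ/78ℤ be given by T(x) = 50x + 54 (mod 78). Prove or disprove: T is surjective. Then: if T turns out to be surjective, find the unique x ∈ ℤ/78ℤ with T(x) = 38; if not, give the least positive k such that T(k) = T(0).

39

Since gcd(50, 78) = 2, we have 50x ≡ 0 (mod 2) for all x, so T(x) ≡ 0 (mod 2).
But 1 ≢ 0 (mod 2), so 1 ∈ ℤ/78ℤ has no preimage. So T is not surjective.
Since T is not surjective, we find the least positive k with T(k) = T(0): this means 50k ≡ 0 (mod 78), i.e. 78 ∣ 50k. Since gcd(50, 78) = 2, dividing through by 2 this holds exactly when 39 ∣ 25k, and as gcd(25, 39) = 1, exactly when 39 ∣ k.
The smallest positive such k is 39.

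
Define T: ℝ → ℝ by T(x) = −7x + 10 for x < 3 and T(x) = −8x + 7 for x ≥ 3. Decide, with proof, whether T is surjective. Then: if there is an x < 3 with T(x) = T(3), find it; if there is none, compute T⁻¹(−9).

19/7

Both pieces are strictly decreasing (slopes −7 and −8), so each is injective on its own interval.
The left piece maps (−∞, 3) onto (−11, ∞); the right piece maps [3, ∞) onto (−∞, −17].
The union (−11, ∞) ∪ (−∞, −17] omits the interval between −11 and −17; in particular −11 has no preimage. So T is not surjective.
Because the two images are disjoint, no x < 3 has T(x) = T(3), so we compute T⁻¹(−9): −9 lies in (−11, ∞), so solve −7x + 10 = −9: x = (−9 − 10)/(−7) = 19/7.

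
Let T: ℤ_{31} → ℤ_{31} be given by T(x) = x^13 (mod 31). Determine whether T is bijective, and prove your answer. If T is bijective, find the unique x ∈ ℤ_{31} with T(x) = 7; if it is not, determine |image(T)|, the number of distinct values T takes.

28

Since 31 is prime, the nonzero elements of ℤ_{31} form a cyclic group of order 30.
As gcd(13, 30) = 1, raising to the 13th power is a bijection on this group: if x_1^13 ≡ x_2^13 then (x_1x_2^{−1})^13 = 1, and the only element of order dividing gcd(13, 30) = 1 is 1, so x_1 = x_2.
With T(0) = 0 this makes T injective on all of ℤ_{31}, hence bijective (finite equal-size domain and codomain). In particular T is bijective.
Since T is bijective, we find the preimage of 7. The inverse of x ↦ x^13 on (ℤ_{31})^× is x ↦ x^7, because 13·7 = 91 = 3·30 + 1 ≡ 1 (mod 30) and x^{30} = 1 for x ≠ 0 (Fermat). So T⁻¹(7) = 7^7 mod 31.
Repeated squaring mod 31: 7^1 ≡ 7, 7^2 ≡ 7² = 49 ≡ 18, 7^4 ≡ 18² = 324 ≡ 14. Since 7 = 4 + 2 + 1, 7^7 ≡ 14·18·7: 14·18 = 252 ≡ 4, then 4·7 = 28. So 7^7 ≡ 28 (mod 31).
Hence T⁻¹(7) = 28.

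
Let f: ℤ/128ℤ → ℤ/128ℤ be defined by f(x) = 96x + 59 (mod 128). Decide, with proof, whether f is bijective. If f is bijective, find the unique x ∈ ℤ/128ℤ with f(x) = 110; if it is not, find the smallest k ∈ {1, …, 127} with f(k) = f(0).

4

We have gcd(96, 128) = 32 > 1. Taking s = 0 and t = 4: f(0) = 59 and f(4) = 96·4 + 59 = 443 ≡ 59 (mod 128).
So f(0) = f(4) while 0 ≠ 4, thus f is not injective, hence not bijective.
Since f is not bijective, we find the least positive k with f(k) = f(0): this means 96k ≡ 0 (mod 128), i.e. 128 ∣ 96k. Since gcd(96, 128) = 32, dividing through by 32 this holds exactly when 4 ∣ 3k, and as gcd(3, 4) = 1, exactly when 4 ∣ k.
The smallest positive such k is 4.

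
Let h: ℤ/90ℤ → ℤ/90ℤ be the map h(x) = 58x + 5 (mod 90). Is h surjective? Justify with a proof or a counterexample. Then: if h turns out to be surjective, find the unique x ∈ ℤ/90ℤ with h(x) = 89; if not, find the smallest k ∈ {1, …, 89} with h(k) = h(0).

45

Since gcd(58, 90) = 2, we have 58x ≡ 0 (mod 2) for all x, so h(x) ≡ 1 (mod 2).
But 0 ≢ 1 (mod 2), so 0 ∈ ℤ/90ℤ has no preimage. Therefore h is not surjective.
Since h is not surjective, we find the least positive k with h(k) = h(0): this means 58k ≡ 0 (mod 90), i.e. 90 ∣ 58k. Since gcd(58, 90) = 2, dividing through by 2 this holds exactly when 45 ∣ 29k, and as gcd(29, 45) = 1, exactly when 45 ∣ k.
The smallest positive such k is 45.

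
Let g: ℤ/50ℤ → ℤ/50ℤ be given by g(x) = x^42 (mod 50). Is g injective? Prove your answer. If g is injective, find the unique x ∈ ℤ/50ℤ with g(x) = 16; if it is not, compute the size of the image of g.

22

g(0) = 0^42 = 0.
g(10): Repeated squaring mod 50: 10^1 ≡ 10, 10^2 ≡ 10² = 100 ≡ 0, 10^4 ≡ 0² = 0, 10^8 ≡ 0² = 0, 10^16 ≡ 0² = 0, 10^32 ≡ 0² = 0. Since 42 = 32 + 8 + 2, 10^42 ≡ 0·0·0: 0·0 = 0, then 0·0 = 0. So 10^42 ≡ 0 (mod 50).
So g(0) = g(10) = 0 while 0 ≠ 10, so g is not injective.
Since g is not injective, we determine |image(g)|. Computing x^42 mod 50 for each x (by repeated squaring, reducing mod 50 at every step), the values g(0), g(1), …, g(49) are: 0, 1, 4, 9, 16, 25, 36, 49, 14, 31, 0, 21, 44, 19, 46, 25, 6, 39, 24, 11, 0, 41, 34, 29, 26, 25, 26, 29, 34, 41, 0, 11, 24, 39, 6, 25, 46, 19, 44, 21, 0, 31, 14, 49, 36, 25, 16, 9, 4, 1.
The distinct values are {0, 1, 4, 6, 9, 11, 14, 16, 19, 21, 24, 25, 26, 29, 31, 34, 36, 39, 41, 44, 46, 49}; there are 22 of them.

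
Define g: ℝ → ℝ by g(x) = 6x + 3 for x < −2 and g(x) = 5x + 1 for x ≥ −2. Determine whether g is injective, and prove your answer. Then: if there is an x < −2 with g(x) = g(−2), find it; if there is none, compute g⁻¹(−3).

Both pieces are strictly increasing (slopes 6 and 5), so each is injective on its own interval.
The left piece maps (−∞, −2) onto (−∞, −9); the right piece maps [−2, ∞) onto [−9, ∞).
These images are disjoint, so no value is attained by both pieces. Therefore g is injective.
Because the two images are disjoint, no x < −2 has g(x) = g(−2), so we compute g⁻¹(−3): −3 lies in [−9, ∞), so solve 5x + 1 = −3: x = (−3 − 1)/5 = −4/5.

-4/5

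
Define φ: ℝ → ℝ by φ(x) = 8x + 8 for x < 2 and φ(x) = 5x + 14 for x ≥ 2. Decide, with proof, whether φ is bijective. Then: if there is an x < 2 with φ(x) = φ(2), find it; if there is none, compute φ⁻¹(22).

7/4

Both pieces are strictly increasing (slopes 8 and 5), so each is injective on its own interval.
The left piece maps (−∞, 2) onto (−∞, 24); the right piece maps [2, ∞) onto [24, ∞).
Since 24 = 24, the images partition ℝ: φ is injective and surjective, hence bijective.
Because the two images are disjoint, no x < 2 has φ(x) = φ(2), so we compute φ⁻¹(22): 22 lies in (−∞, 24), so solve 8x + 8 = 22: x = (22 − 8)/8 = 7/4.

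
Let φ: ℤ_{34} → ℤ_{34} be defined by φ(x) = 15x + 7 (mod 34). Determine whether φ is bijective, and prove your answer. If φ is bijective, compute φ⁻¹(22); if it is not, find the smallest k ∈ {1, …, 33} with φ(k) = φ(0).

Recall: injectivity means: for all a, b in the domain, φ(a) = φ(b) implies a = b.
Suppose φ(a) = φ(b) in ℤ_{34}. Then 15a + 7 ≡ 15b + 7 (mod 34), hence 15(a − b) ≡ 0 (mod 34).
Since gcd(15, 34) = 1, 15 is invertible modulo 34, thus a − b ≡ 0 (mod 34), i.e. a = b.
We now compute 15⁻¹ mod 34 explicitly. Euclid's algorithm: 34 = 2·15 + 4, 15 = 3·4 + 3, 4 = 1·3 + 1; back-substituting gives 1 = 25·15 − 11·34, so 15⁻¹ ≡ 25 (mod 34).
Then y ↦ 25(y − 7) is a two-sided inverse to φ, so every y ∈ ℤ_{34} has a preimage.
Hence φ is bijective.
Since φ is bijective, we compute φ⁻¹(22): solve 15x + 7 ≡ 22 (mod 34), i.e. 15x ≡ 15 (mod 34).
Multiplying by 15⁻¹ = 25 gives x ≡ 25·15 = 375 = 11·34 + 1 ≡ 1 (mod 34).
Check: φ(1) = 15·1 + 7 = 22 ≡ 22 (mod 34).

1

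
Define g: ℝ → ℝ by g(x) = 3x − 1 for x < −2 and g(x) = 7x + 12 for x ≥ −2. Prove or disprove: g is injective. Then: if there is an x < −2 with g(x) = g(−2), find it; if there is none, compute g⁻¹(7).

-5/7

Both pieces are strictly increasing (slopes 3 and 7), so each is injective on its own interval.
The left piece maps (−∞, −2) onto (−∞, −7); the right piece maps [−2, ∞) onto [−2, ∞).
These images are disjoint, so no value is attained by both pieces. Thus g is injective.
Because the two images are disjoint, no x < −2 has g(x) = g(−2), so we compute g⁻¹(7): 7 lies in [−2, ∞), so solve 7x + 12 = 7: x = (7 − 12)/7 = −5/7.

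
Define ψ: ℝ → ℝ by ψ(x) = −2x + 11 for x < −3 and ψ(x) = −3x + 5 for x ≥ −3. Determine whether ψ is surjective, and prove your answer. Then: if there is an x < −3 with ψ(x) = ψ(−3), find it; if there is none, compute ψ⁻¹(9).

Both pieces are strictly decreasing (slopes −2 and −3), so each is injective on its own interval.
The left piece maps (−∞, −3) onto (17, ∞); the right piece maps [−3, ∞) onto (−∞, 14].
The union (17, ∞) ∪ (−∞, 14] omits the interval between 17 and 14; in particular 17 has no preimage. So ψ is not surjective.
Because the two images are disjoint, no x < −3 has ψ(x) = ψ(−3), so we compute ψ⁻¹(9): 9 lies in (−∞, 14], so solve −3x + 5 = 9: x = (9 − 5)/(−3) = −4/3.

-4/3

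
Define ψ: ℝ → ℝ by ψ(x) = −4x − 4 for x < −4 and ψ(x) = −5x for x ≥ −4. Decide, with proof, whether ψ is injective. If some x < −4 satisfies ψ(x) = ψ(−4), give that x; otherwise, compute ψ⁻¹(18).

-6

Both pieces are strictly decreasing (slopes −4 and −5), so each is injective on its own interval.
The left piece maps (−∞, −4) onto (12, ∞); the right piece maps [−4, ∞) onto (−∞, 20].
These images overlap. In particular ψ(−4) = 20 (right piece), and solving −4x − 4 = 20 on the left piece gives x = −6 < −4.
So ψ(−6) = ψ(−4) with −6 ≠ −4, and ψ is not injective. This x = −6 is the requested value below −4.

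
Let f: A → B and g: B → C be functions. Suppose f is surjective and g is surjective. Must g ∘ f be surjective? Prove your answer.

Let c ∈ C. Since g is surjective, there is b ∈ B with g(b) = c. Since f is surjective, there is a ∈ A with f(a) = b.
Then (g ∘ f)(a) = g(b) = c. So g ∘ f is surjective.

surjective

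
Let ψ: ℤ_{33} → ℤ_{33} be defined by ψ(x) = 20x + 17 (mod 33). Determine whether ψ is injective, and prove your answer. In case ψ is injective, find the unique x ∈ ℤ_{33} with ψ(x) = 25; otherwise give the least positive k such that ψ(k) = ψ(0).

7

If ψ(a) = ψ(b), then 20a ≡ 20b (mod 33). Because gcd(20, 33) = 1, we may cancel 20 to get a ≡ b (mod 33).
Therefore ψ is injective.
We now compute 20⁻¹ mod 33 explicitly. Euclid's algorithm: 33 = 1·20 + 13, 20 = 1·13 + 7, 13 = 1·7 + 6, 7 = 1·6 + 1; back-substituting gives 1 = 5·20 − 3·33, so 20⁻¹ ≡ 5 (mod 33).
Since ψ is injective, we find ψ⁻¹(25): we need 20x ≡ 25 − 17 ≡ 8 (mod 33). Using 20⁻¹ = 5: x ≡ 5·8 = 40 = 1·33 + 7, so x = 7.
Check: ψ(7) = 20·7 + 17 = 157 = 4·33 + 25 ≡ 25 (mod 33).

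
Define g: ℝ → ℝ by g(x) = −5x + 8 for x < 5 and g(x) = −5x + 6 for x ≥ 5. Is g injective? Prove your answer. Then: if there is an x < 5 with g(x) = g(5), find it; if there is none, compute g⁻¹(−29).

7

Both pieces are strictly decreasing (slopes −5 and −5), so each is injective on its own interval.
The left piece maps (−∞, 5) onto (−17, ∞); the right piece maps [5, ∞) onto (−∞, −19].
These images are disjoint, so no value is attained by both pieces. So g is injective.
Because the two images are disjoint, no x < 5 has g(x) = g(5), so we compute g⁻¹(−29): −29 lies in (−∞, −19], so solve −5x + 6 = −29: x = (−29 − 6)/(−5) = 7.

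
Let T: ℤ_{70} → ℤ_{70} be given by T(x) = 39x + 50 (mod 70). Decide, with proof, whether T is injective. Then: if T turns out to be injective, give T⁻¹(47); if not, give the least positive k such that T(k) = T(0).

If T(x_1) = T(x_2), then 39x_1 ≡ 39x_2 (mod 70). Because gcd(39, 70) = 1, we may cancel 39 to get x_1 ≡ x_2 (mod 70).
Thus T is injective.
We now compute 39⁻¹ mod 70 explicitly. Euclid's algorithm: 70 = 1·39 + 31, 39 = 1·31 + 8, 31 = 3·8 + 7, 8 = 1·7 + 1; back-substituting gives 1 = 9·39 − 5·70, so 39⁻¹ ≡ 9 (mod 70).
Since T is injective, we compute T⁻¹(47): solve 39x + 50 ≡ 47 (mod 70), i.e. 39x ≡ 67 (mod 70).
Multiplying by 39⁻¹ = 9 gives x ≡ 9·67 = 603 = 8·70 + 43 ≡ 43 (mod 70).
Check: T(43) = 39·43 + 50 = 1727 = 24·70 + 47 ≡ 47 (mod 70).

43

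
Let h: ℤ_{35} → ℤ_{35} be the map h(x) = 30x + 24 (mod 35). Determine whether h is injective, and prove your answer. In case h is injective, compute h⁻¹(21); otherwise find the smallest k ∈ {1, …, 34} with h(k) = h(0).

7

We have gcd(30, 35) = 5 > 1. Taking u = 0 and v = 7: h(0) = 24 and h(7) = 30·7 + 24 = 234 ≡ 24 (mod 35).
So h(0) = h(7) while 0 ≠ 7, so h is not injective.
Since h is not injective, we find the least positive k with h(k) = h(0): this means 30k ≡ 0 (mod 35), i.e. 35 ∣ 30k. Since gcd(30, 35) = 5, dividing through by 5 this holds exactly when 7 ∣ 6k, and as gcd(6, 7) = 1, exactly when 7 ∣ k.
The smallest positive such k is 7.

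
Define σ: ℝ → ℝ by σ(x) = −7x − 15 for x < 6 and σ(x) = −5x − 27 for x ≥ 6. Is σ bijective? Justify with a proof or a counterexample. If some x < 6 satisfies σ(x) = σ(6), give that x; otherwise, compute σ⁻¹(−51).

Both pieces are strictly decreasing (slopes −7 and −5), so each is injective on its own interval.
The left piece maps (−∞, 6) onto (−57, ∞); the right piece maps [6, ∞) onto (−∞, −57].
Since −57 = −57, the images partition ℝ: σ is injective and surjective, hence bijective.
Because the two images are disjoint, no x < 6 has σ(x) = σ(6), so we compute σ⁻¹(−51): −51 lies in (−57, ∞), so solve −7x − 15 = −51: x = (−51 + 15)/(−7) = 36/7.

36/7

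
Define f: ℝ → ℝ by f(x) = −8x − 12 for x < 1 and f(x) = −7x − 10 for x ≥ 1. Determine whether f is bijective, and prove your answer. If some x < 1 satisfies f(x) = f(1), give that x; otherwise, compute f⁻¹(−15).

5/8

Both pieces are strictly decreasing (slopes −8 and −7), so each is injective on its own interval.
The left piece maps (−∞, 1) onto (−20, ∞); the right piece maps [1, ∞) onto (−∞, −17].
These images overlap. In particular f(1) = −17 (right piece), and solving −8x − 12 = −17 on the left piece gives x = 5/8 < 1.
So f(5/8) = f(1) with 5/8 ≠ 1, and f is not injective, hence not bijective. This x = 5/8 is the requested value below 1.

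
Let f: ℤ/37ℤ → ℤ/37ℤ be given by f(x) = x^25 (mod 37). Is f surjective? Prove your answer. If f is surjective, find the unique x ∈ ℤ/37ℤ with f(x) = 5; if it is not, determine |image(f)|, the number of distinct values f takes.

Since 37 is prime, the nonzero elements of ℤ/37ℤ form a cyclic group of order 36.
As gcd(25, 36) = 1, raising to the 25th power is a bijection on this group: if a^25 ≡ b^25 then (ab^{−1})^25 = 1, and the only element of order dividing gcd(25, 36) = 1 is 1, so a = b.
With f(0) = 0 this makes f injective on all of ℤ/37ℤ, hence bijective (finite equal-size domain and codomain). In particular f is surjective.
Since f is surjective, we find the preimage of 5. The inverse of x ↦ x^25 on (ℤ/37ℤ)^× is x ↦ x^13, because 25·13 = 325 = 9·36 + 1 ≡ 1 (mod 36) and x^{36} = 1 for x ≠ 0 (Fermat). So f⁻¹(5) = 5^13 mod 37.
Repeated squaring mod 37: 5^1 ≡ 5, 5^2 ≡ 5² = 25, 5^4 ≡ 25² = 625 ≡ 33, 5^8 ≡ 33² = 1089 ≡ 16. Since 13 = 8 + 4 + 1, 5^13 ≡ 16·33·5: 16·33 = 528 ≡ 10, then 10·5 = 50 ≡ 13. So 5^13 ≡ 13 (mod 37).
Hence f⁻¹(5) = 13.

13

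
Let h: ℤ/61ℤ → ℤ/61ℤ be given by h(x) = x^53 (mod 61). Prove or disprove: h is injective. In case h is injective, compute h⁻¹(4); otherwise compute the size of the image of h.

Since 61 is prime, the nonzero elements of ℤ/61ℤ form a cyclic group of order 60.
As gcd(53, 60) = 1, raising to the 53rd power is a bijection on this group: if a^53 ≡ b^53 then (ab^{−1})^53 = 1, and the only element of order dividing gcd(53, 60) = 1 is 1, so a = b.
With h(0) = 0 this makes h injective on all of ℤ/61ℤ, hence bijective (finite equal-size domain and codomain). In particular h is injective.
Since h is injective, we find the preimage of 4. The inverse of x ↦ x^53 on (ℤ/61ℤ)^× is x ↦ x^17, because 53·17 = 901 = 15·60 + 1 ≡ 1 (mod 60) and x^{60} = 1 for x ≠ 0 (Fermat). So h⁻¹(4) = 4^17 mod 61.
Repeated squaring mod 61: 4^1 ≡ 4, 4^2 ≡ 4² = 16, 4^4 ≡ 16² = 256 ≡ 12, 4^8 ≡ 12² = 144 ≡ 22, 4^16 ≡ 22² = 484 ≡ 57. Since 17 = 16 + 1, 4^17 ≡ 57·4: 57·4 = 228 ≡ 45. So 4^17 ≡ 45 (mod 61).
Hence h⁻¹(4) = 45.

45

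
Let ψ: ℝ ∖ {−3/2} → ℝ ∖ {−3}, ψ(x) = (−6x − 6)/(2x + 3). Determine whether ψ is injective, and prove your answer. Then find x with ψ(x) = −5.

Suppose ψ(s) = ψ(t). Cross-multiplying: (−6s − 6)(2t + 3) = (−6t − 6)(2s + 3).
Expanding both sides and cancelling the symmetric terms leaves −6·(s − t) = 0. Since −6 ≠ 0, s = t. Hence ψ is injective.
Solving ψ(x) = −5: cross-multiplying gives −6x − 6 = −5(2x + 3), which rearranges to 4x = −9, so x = −9/4.

-9/4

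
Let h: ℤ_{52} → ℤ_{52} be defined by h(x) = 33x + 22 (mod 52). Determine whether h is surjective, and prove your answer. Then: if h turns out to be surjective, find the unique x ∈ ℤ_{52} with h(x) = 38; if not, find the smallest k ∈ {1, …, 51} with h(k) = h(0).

32

Since gcd(33, 52) = 1, 33 is invertible modulo 52. Euclid's algorithm: 52 = 1·33 + 19, 33 = 1·19 + 14, 19 = 1·14 + 5, 14 = 2·5 + 4, 5 = 1·4 + 1; back-substituting gives 1 = 41·33 − 26·52, so 33⁻¹ ≡ 41 (mod 52).
Then y ↦ 41(y − 22) is a two-sided inverse to h, so every y ∈ ℤ_{52} has a preimage.
Therefore h is surjective.
Since h is surjective, we compute h⁻¹(38): solve 33x + 22 ≡ 38 (mod 52), i.e. 33x ≡ 16 (mod 52).
Multiplying by 33⁻¹ = 41 gives x ≡ 41·16 = 656 = 12·52 + 32 ≡ 32 (mod 52).
Check: h(32) = 33·32 + 22 = 1078 = 20·52 + 38 ≡ 38 (mod 52).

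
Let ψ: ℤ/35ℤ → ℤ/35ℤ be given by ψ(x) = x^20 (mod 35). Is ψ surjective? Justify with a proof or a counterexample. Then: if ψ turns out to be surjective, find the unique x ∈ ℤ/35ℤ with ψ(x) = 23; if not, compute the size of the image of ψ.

8

ψ(3): Repeated squaring mod 35: 3^1 ≡ 3, 3^2 ≡ 3² = 9, 3^4 ≡ 9² = 81 ≡ 11, 3^8 ≡ 11² = 121 ≡ 16, 3^16 ≡ 16² = 256 ≡ 11. Since 20 = 16 + 4, 3^20 ≡ 11·11: 11·11 = 121 ≡ 16. So 3^20 ≡ 16 (mod 35).
ψ(4): Repeated squaring mod 35: 4^1 ≡ 4, 4^2 ≡ 4² = 16, 4^4 ≡ 16² = 256 ≡ 11, 4^8 ≡ 11² = 121 ≡ 16, 4^16 ≡ 16² = 256 ≡ 11. Since 20 = 16 + 4, 4^20 ≡ 11·11: 11·11 = 121 ≡ 16. So 4^20 ≡ 16 (mod 35).
So ψ(3) = ψ(4) = 16 while 3 ≠ 4, so ψ is not injective.
A non-injective map from the 35-element set ℤ/35ℤ to itself takes at most 34 distinct values, so it cannot be surjective. Thus ψ is not surjective.
Since ψ is not surjective, we determine |image(ψ)|. Computing x^20 mod 35 for each x (by repeated squaring, reducing mod 35 at every step), the values ψ(0), ψ(1), …, ψ(34) are: 0, 1, 11, 16, 16, 25, 1, 21, 1, 11, 30, 16, 11, 1, 21, 15, 11, 16, 16, 11, 15, 21, 1, 11, 16, 30, 11, 1, 21, 1, 25, 16, 16, 11, 1.
The distinct values are {0, 1, 11, 15, 16, 21, 25, 30}; there are 8 of them.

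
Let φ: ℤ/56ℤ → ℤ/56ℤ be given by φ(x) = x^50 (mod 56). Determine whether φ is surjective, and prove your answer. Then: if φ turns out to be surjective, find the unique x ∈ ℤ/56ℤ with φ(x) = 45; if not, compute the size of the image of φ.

8

φ(6): Repeated squaring mod 56: 6^1 ≡ 6, 6^2 ≡ 6² = 36, 6^4 ≡ 36² = 1296 ≡ 8, 6^8 ≡ 8² = 64 ≡ 8, 6^16 ≡ 8² = 64 ≡ 8, 6^32 ≡ 8² = 64 ≡ 8. Since 50 = 32 + 16 + 2, 6^50 ≡ 8·8·36: 8·8 = 64 ≡ 8, then 8·36 = 288 ≡ 8. So 6^50 ≡ 8 (mod 56).
φ(8): Repeated squaring mod 56: 8^1 ≡ 8, 8^2 ≡ 8² = 64 ≡ 8, 8^4 ≡ 8² = 64 ≡ 8, 8^8 ≡ 8² = 64 ≡ 8, 8^16 ≡ 8² = 64 ≡ 8, 8^32 ≡ 8² = 64 ≡ 8. Since 50 = 32 + 16 + 2, 8^50 ≡ 8·8·8: 8·8 = 64 ≡ 8, then 8·8 = 64 ≡ 8. So 8^50 ≡ 8 (mod 56).
So φ(6) = φ(8) = 8 while 6 ≠ 8, hence φ is not injective.
A non-injective map from the 56-element set ℤ/56ℤ to itself takes at most 55 distinct values, so it cannot be surjective. Thus φ is not surjective.
Since φ is not surjective, we determine |image(φ)|. Computing x^50 mod 56 for each x (by repeated squaring, reducing mod 56 at every step), the values φ(0), φ(1), …, φ(55) are: 0, 1, 32, 9, 16, 25, 8, 49, 8, 25, 16, 9, 32, 1, 0, 1, 32, 9, 16, 25, 8, 49, 8, 25, 16, 9, 32, 1, 0, 1, 32, 9, 16, 25, 8, 49, 8, 25, 16, 9, 32, 1, 0, 1, 32, 9, 16, 25, 8, 49, 8, 25, 16, 9, 32, 1.
The distinct values are {0, 1, 8, 9, 16, 25, 32, 49}; there are 8 of them.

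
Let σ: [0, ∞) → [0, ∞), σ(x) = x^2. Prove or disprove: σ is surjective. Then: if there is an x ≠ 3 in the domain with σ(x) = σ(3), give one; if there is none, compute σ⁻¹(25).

5

For any y ∈ [0, ∞), x = y^{1/2} ∈ [0, ∞) gives σ(x) = y, so σ is surjective.
Since x ↦ x^2 is strictly increasing on [0, ∞), it is injective there, so no x ≠ 3 in the domain has σ(x) = σ(3). We therefore compute σ⁻¹(25) = 25^{1/2} = 5 (indeed 5^2 = 25).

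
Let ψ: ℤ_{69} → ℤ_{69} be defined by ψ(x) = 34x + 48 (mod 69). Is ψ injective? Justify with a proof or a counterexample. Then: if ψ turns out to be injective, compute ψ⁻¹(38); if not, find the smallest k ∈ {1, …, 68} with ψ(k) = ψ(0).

Recall that injectivity means: for all a, b in the domain, ψ(a) = ψ(b) implies a = b.
If ψ(a) = ψ(b), then 34a ≡ 34b (mod 69). Because gcd(34, 69) = 1, we may cancel 34 to get a ≡ b (mod 69).
Thus ψ is injective.
We now compute 34⁻¹ mod 69 explicitly. Euclid's algorithm: 69 = 2·34 + 1; back-substituting gives 1 = 67·34 − 33·69, so 34⁻¹ ≡ 67 (mod 69).
Since ψ is injective, we find ψ⁻¹(38): we need 34x ≡ 38 − 48 ≡ 59 (mod 69). Using 34⁻¹ = 67: x ≡ 67·59 = 3953 = 57·69 + 20, so x = 20.
Check: ψ(20) = 34·20 + 48 = 728 = 10·69 + 38 ≡ 38 (mod 69).

20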